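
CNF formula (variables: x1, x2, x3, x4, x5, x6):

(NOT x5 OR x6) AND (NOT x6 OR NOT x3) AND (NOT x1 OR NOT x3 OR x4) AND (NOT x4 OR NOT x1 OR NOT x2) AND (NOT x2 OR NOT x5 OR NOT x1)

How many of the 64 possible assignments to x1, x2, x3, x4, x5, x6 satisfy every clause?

25

Split on x1, then x2.
  x1=T, x2=T: remaining (x3,x4,x5,x6) ∈ {(F,F,F,F); (F,F,F,T)} — 2.
  x1=T, x2=F: 7 of the 16 assignments to (x3,x4,x5,x6) work.
  x1=F, x2=T: x4 free; 4 ways for (x3,x5,x6) × 2^1 = 8.
  x1=F, x2=F: x4 free; 4 ways for (x3,x5,x6) × 2^1 = 8.
Total: 2 + 7 + 8 + 8 = 25.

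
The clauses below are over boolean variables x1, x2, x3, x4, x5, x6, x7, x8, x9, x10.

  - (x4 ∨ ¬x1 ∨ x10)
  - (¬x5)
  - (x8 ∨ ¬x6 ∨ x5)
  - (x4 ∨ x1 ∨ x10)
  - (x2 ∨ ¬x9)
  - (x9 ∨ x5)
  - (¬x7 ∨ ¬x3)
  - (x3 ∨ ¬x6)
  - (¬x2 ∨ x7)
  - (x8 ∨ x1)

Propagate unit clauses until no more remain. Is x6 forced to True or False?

(¬x5) stands alone — x5 = False.
From (x9 ∨ x5) and x5 = False: x9 = True.
In (¬x9 ∨ x2), ¬x9 is now false; x2 must hold, so x2 = True.
In (x7 ∨ ¬x2), ¬x2 is now false; x7 must hold, so x7 = True.
From (¬x7 ∨ ¬x3) and x7 = True: x3 = False.
(¬x6 ∨ x3) with x3 = False leaves only ¬x6, so x6 = False.

False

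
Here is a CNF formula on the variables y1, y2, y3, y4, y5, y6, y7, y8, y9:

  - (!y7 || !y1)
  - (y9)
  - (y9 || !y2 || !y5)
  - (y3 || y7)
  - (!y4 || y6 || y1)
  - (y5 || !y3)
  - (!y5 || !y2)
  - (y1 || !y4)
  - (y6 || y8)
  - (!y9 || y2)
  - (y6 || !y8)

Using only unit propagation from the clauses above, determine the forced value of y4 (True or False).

(y9) is a unit clause: y9 = True.
(y2 || !y9): since y9 = True, the clause reduces to (y2). y2 = True.
In (!y2 || !y5), !y2 is now false; !y5 must hold, so y5 = False.
In (y5 || !y3), y5 is now false; !y3 must hold, so y3 = False.
(y7 || y3) with y3 = False leaves only y7, so y7 = True.
(!y1 || !y7) with y7 = True leaves only !y1, so y1 = False.
(!y4 || y1) with y1 = False leaves only !y4, so y4 = False.

False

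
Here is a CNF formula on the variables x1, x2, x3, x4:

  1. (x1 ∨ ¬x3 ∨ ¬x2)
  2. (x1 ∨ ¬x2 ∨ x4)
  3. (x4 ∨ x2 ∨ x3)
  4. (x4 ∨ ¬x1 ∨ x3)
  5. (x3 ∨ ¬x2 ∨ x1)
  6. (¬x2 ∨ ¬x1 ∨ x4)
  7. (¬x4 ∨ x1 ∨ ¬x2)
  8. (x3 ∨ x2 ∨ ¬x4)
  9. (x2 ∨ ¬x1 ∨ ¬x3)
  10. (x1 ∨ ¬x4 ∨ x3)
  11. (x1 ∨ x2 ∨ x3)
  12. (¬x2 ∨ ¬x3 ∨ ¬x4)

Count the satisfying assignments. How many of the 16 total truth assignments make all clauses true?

3

Satisfying assignments:
  x1=0 x2=0 x3=1 x4=0
  x1=0 x2=0 x3=1 x4=1
  x1=1 x2=1 x3=0 x4=1
Count: 3.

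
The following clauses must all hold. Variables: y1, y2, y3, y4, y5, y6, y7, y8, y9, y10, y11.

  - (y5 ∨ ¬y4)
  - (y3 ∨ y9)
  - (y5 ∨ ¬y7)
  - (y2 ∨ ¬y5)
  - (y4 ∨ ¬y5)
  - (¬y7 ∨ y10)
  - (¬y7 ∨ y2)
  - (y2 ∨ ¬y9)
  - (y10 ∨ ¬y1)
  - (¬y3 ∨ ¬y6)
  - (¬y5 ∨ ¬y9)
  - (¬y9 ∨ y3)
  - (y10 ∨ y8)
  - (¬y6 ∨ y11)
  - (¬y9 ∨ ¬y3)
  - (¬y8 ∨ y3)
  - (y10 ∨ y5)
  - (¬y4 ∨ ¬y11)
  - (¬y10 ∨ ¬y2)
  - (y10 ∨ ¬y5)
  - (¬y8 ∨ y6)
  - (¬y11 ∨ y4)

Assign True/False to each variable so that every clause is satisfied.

y1=T, y2=F, y3=T, y4=F, y5=F, y6=F, y7=F, y8=F, y9=F, y10=T, y11=F

Check each clause:
  1. (y5 ∨ ¬y4) — ¬y4 is true.
  2. (y3 ∨ y9) — y3 is true.
  3. (y5 ∨ ¬y7) — ¬y7 is true.
  4. (¬y5 ∨ y2) — ¬y5 is true.
  5. (y4 ∨ ¬y5) — ¬y5 is true.
  6. (¬y7 ∨ y10) — ¬y7 is true.
  7. (y2 ∨ ¬y7) — ¬y7 is true.
  8. (y2 ∨ ¬y9) — ¬y9 is true.
  9. (y10 ∨ ¬y1) — y10 is true.
  10. (¬y3 ∨ ¬y6) — ¬y6 is true.
  11. (¬y5 ∨ ¬y9) — ¬y5 is true.
  12. (y3 ∨ ¬y9) — y3 is true.
  13. (y10 ∨ y8) — y10 is true.
  14. (¬y6 ∨ y11) — ¬y6 is true.
  15. (¬y9 ∨ ¬y3) — ¬y9 is true.
  16. (¬y8 ∨ y3) — ¬y8 is true.
  17. (y5 ∨ y10) — y10 is true.
  18. (¬y11 ∨ ¬y4) — ¬y4 is true.
  19. (¬y10 ∨ ¬y2) — ¬y2 is true.
  20. (y10 ∨ ¬y5) — y10 is true.
  21. (y6 ∨ ¬y8) — ¬y8 is true.
  22. (¬y11 ∨ y4) — ¬y11 is true.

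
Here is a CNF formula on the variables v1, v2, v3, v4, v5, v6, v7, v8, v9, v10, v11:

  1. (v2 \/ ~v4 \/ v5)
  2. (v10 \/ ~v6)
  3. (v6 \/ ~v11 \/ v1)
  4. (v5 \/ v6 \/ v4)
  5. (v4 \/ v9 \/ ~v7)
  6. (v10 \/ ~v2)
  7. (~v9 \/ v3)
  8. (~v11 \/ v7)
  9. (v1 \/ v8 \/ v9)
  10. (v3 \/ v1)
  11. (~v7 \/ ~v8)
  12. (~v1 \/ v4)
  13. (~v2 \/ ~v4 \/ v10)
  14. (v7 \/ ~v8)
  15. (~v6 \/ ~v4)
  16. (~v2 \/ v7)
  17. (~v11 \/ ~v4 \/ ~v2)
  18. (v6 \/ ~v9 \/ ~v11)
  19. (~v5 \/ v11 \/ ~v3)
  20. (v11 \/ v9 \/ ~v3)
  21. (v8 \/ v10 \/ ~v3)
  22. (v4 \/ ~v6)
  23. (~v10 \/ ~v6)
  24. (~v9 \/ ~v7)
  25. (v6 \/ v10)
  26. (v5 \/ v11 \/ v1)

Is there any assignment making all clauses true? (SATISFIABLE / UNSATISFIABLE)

SATISFIABLE

Set v1 = True and propagate.
  then v4 is forced to True.
  then v6 is forced to False.
  then v10 is forced to True.
The remaining clauses are satisfied by v2 = False, v3 = False, v5 = True, v7 = True, v8 = False, v9 = False, v11 = True.
Every clause has at least one true literal under this assignment.
So v1=True, v2=False, v3=False, v4=True, v5=True, v6=False, v7=True, v8=False, v9=False, v10=True, v11=True is a satisfying assignment.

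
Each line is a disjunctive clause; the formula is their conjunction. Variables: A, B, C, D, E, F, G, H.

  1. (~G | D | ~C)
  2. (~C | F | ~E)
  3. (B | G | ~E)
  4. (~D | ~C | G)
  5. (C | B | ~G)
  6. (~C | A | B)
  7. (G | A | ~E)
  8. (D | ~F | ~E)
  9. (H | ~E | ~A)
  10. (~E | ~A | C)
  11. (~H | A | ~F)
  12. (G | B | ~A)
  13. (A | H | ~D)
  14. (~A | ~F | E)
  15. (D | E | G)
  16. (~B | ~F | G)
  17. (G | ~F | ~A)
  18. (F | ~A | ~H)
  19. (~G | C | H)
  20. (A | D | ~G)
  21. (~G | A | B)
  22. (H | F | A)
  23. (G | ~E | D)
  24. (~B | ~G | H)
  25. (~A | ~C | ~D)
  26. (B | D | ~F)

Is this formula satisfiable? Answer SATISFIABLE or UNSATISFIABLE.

SATISFIABLE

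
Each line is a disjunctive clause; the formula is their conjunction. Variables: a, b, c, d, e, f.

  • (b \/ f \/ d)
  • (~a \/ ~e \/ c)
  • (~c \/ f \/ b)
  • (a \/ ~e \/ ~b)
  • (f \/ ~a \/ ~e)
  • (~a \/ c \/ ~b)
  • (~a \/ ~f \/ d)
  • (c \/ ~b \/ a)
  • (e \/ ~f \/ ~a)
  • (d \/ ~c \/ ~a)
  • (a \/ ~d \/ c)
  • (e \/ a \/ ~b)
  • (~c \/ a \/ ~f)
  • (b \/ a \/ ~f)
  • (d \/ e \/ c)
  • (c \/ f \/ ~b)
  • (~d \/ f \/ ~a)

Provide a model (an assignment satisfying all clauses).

Set a = True and propagate.
Try b = True.
  then c is forced to True.
  then d is forced to True.
  then f is forced to True.
  then e is forced to True.
Every clause has at least one true literal under this assignment.

a=T, b=T, c=T, d=T, e=T, f=T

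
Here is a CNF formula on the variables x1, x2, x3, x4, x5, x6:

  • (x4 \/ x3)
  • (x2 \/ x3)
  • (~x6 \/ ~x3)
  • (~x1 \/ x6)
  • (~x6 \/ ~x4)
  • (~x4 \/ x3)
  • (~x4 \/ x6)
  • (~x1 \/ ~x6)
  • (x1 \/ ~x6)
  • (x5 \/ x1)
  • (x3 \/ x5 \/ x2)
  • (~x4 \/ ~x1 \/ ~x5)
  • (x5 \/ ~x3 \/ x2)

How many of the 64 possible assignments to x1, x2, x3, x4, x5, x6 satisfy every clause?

2

The models are:
  x1=F x2=F x3=T x4=F x5=T x6=F
  x1=F x2=T x3=T x4=F x5=T x6=F
Count: 2.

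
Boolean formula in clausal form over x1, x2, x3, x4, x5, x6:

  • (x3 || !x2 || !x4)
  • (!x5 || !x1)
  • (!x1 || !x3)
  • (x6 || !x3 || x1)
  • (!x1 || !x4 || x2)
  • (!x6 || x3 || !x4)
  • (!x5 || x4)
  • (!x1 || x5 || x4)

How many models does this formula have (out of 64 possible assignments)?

12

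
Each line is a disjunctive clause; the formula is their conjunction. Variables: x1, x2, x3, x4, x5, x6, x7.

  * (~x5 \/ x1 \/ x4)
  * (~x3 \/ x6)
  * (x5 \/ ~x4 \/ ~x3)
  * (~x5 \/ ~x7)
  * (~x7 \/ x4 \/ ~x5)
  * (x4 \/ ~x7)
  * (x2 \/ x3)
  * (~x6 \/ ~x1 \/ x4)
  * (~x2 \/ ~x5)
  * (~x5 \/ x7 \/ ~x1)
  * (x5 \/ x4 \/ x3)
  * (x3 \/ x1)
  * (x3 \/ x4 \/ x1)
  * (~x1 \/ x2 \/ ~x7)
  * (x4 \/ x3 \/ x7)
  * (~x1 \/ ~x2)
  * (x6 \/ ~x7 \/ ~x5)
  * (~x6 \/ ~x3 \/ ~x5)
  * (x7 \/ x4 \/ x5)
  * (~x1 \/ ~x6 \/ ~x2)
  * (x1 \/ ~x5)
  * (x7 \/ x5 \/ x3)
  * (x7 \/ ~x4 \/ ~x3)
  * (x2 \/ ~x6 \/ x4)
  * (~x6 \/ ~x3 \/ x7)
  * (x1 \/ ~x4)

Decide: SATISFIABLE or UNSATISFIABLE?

UNSATISFIABLE

x4 = True:
  propagation gives x1=True, x2=False, x3=True, x6=True; an empty clause results — contradiction.
x4 = False:
  propagation gives x7=False, x3=True, x6=True; an empty clause results — contradiction.
Every branch closes, so no satisfying assignment exists.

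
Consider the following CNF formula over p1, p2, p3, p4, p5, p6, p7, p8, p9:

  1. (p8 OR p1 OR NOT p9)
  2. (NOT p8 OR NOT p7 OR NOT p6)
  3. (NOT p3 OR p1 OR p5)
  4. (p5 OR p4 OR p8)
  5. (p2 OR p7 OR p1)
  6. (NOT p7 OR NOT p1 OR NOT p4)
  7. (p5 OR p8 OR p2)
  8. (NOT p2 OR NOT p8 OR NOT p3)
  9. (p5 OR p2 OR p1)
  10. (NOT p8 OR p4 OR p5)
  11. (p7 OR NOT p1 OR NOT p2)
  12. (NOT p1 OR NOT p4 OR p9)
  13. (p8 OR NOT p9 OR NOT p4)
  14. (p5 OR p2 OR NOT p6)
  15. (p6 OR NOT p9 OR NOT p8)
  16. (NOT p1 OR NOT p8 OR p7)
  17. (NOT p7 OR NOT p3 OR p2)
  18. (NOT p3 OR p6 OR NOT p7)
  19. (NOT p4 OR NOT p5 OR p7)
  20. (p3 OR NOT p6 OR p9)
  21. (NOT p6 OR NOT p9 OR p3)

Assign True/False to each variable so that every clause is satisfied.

Branch on p1: take p1 = False.
For the remaining variables, p2 = True, p3 = False, p4 = True, p5 = False, p6 = False, p7 = False, p8 = True, p9 = False works.
Every clause has at least one true literal under this assignment.
Check each clause:
  1. (p8 OR p1 OR NOT p9) — p8 is true.
  2. (NOT p7 OR NOT p8 OR NOT p6) — NOT p7 is true.
  3. (p1 OR NOT p3 OR p5) — NOT p3 is true.
  4. (p8 OR p4 OR p5) — p8 is true.
  5. (p1 OR p7 OR p2) — p2 is true.
  6. (NOT p7 OR NOT p1 OR NOT p4) — NOT p7 is true.
  7. (p2 OR p8 OR p5) — p8 is true.
  8. (NOT p8 OR NOT p2 OR NOT p3) — NOT p3 is true.
  9. (p2 OR p5 OR p1) — p2 is true.
  10. (p5 OR NOT p8 OR p4) — p4 is true.
  11. (NOT p1 OR p7 OR NOT p2) — NOT p1 is true.
  12. (NOT p1 OR p9 OR NOT p4) — NOT p1 is true.
  13. (p8 OR NOT p4 OR NOT p9) — p8 is true.
  14. (NOT p6 OR p5 OR p2) — NOT p6 is true.
  15. (NOT p8 OR p6 OR NOT p9) — NOT p9 is true.
  16. (NOT p1 OR p7 OR NOT p8) — NOT p1 is true.
  17. (NOT p7 OR p2 OR NOT p3) — NOT p7 is true.
  18. (NOT p7 OR NOT p3 OR p6) — NOT p7 is true.
  19. (p7 OR NOT p4 OR NOT p5) — NOT p5 is true.
  20. (p9 OR NOT p6 OR p3) — NOT p6 is true.
  21. (p3 OR NOT p9 OR NOT p6) — NOT p6 is true.

p1 = F  p2 = T  p3 = F  p4 = T  p5 = F  p6 = F  p7 = F  p8 = T  p9 = F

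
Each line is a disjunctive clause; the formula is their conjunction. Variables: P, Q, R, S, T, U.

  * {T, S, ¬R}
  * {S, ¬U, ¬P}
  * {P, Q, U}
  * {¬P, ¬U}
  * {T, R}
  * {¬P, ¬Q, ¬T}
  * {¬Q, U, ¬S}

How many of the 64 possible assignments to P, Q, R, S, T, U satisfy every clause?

Split on P, then U.
  P=T, U=T: a clause becomes empty — 0.
  P=T, U=F: 5 of the 16 assignments to (Q,R,S,T) work.
  P=F, U=T: Q free; 5 ways for (R,S,T) × 2^1 = 10.
  P=F, U=F: remaining (Q,R,S,T) ∈ {(T,F,F,T); (T,T,F,T)} — 2.
Total: 0 + 5 + 10 + 2 = 17.

17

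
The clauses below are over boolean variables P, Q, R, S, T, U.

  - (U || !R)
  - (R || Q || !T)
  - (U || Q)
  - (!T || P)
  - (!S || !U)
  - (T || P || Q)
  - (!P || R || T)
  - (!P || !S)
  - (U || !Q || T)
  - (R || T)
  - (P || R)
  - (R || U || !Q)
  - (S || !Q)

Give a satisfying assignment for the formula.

P = T  Q = F  R = T  S = F  T = T  U = T

Check each clause:
  1. (U || !R) — U is true.
  2. (!T || R || Q) — R is true.
  3. (Q || U) — U is true.
  4. (P || !T) — P is true.
  5. (!U || !S) — !S is true.
  6. (Q || P || T) — P is true.
  7. (T || !P || R) — R is true.
  8. (!P || !S) — !S is true.
  9. (T || U || !Q) — T is true.
  10. (R || T) — R is true.
  11. (P || R) — P is true.
  12. (R || U || !Q) — R is true.
  13. (!Q || S) — !Q is true.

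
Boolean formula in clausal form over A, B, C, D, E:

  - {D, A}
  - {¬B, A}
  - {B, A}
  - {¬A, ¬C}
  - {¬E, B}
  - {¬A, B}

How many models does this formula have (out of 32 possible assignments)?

The models are:
  A=T B=T C=F D=F E=F
  A=T B=T C=F D=F E=T
  A=T B=T C=F D=T E=F
  A=T B=T C=F D=T E=T
That's 4 in total.

4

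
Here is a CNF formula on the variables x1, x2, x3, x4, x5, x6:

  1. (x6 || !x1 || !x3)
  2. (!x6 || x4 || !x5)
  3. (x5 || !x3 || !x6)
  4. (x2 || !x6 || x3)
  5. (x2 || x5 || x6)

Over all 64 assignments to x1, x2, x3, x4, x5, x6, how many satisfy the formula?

28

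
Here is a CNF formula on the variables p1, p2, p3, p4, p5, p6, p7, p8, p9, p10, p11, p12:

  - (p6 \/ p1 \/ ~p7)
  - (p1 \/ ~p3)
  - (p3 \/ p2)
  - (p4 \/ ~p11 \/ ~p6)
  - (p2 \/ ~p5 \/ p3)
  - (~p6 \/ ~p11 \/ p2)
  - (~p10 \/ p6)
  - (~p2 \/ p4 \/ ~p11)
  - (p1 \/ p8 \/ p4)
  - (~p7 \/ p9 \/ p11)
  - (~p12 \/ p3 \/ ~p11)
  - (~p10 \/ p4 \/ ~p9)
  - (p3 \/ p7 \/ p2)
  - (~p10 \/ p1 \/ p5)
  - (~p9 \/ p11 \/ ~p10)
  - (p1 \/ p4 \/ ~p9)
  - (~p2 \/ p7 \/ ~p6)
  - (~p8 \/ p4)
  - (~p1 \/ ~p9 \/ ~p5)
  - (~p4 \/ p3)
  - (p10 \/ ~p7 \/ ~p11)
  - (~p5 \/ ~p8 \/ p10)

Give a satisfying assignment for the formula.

p1 = 1, p2 = 0, p3 = 1, p4 = 1, p5 = 0, p6 = 0, p7 = 0, p8 = 1, p9 = 0, p10 = 0, p11 = 1, p12 = 0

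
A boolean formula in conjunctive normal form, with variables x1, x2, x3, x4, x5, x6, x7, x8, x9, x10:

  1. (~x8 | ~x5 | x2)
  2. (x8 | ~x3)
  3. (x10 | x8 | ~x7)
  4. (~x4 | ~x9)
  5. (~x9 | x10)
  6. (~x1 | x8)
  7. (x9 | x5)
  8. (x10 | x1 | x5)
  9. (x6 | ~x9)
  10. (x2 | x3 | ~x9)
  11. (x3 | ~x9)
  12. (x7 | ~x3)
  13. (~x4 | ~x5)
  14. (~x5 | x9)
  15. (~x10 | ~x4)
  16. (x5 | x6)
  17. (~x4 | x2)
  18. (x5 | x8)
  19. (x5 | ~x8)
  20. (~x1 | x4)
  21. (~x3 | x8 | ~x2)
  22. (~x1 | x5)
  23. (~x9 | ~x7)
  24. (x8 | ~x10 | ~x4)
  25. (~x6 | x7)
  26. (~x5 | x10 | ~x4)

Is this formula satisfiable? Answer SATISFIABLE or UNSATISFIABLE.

x5 = True:
  propagation gives x4=False, x9=True, x10=True, x6=True; an empty clause results — contradiction.
x5 = False:
  propagation gives x9=True, x4=False, x10=True, x6=True; an empty clause results — contradiction.
Every branch closes, so no satisfying assignment exists.

UNSATISFIABLE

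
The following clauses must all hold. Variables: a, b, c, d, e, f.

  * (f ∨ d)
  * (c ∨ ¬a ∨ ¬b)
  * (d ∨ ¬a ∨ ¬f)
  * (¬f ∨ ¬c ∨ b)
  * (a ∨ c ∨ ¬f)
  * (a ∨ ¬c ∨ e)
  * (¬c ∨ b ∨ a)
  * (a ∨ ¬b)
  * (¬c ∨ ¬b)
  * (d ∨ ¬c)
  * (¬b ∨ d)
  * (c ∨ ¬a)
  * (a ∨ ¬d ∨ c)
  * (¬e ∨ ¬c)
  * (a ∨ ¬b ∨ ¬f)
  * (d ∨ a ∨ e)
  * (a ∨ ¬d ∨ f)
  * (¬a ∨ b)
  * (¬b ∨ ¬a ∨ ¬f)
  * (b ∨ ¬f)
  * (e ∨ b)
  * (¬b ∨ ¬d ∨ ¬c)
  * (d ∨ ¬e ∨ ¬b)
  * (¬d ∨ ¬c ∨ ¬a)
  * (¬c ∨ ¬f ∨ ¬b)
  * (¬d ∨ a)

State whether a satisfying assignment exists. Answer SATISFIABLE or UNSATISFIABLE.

a = True:
  propagation gives c=True, b=False; an empty clause results — contradiction.
a = False:
  propagation gives b=False, c=False, f=False, d=True; an empty clause results — contradiction.
Every branch closes, so no satisfying assignment exists.

UNSATISFIABLE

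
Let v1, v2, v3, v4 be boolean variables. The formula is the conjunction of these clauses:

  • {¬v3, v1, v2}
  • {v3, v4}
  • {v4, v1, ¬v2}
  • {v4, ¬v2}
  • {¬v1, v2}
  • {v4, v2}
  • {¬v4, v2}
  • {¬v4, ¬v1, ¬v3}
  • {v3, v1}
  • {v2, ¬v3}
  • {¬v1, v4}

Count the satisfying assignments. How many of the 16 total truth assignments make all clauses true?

Satisfying assignments:
  v1=F v2=T v3=T v4=T
  v1=T v2=T v3=F v4=T
That's 2 in total.

2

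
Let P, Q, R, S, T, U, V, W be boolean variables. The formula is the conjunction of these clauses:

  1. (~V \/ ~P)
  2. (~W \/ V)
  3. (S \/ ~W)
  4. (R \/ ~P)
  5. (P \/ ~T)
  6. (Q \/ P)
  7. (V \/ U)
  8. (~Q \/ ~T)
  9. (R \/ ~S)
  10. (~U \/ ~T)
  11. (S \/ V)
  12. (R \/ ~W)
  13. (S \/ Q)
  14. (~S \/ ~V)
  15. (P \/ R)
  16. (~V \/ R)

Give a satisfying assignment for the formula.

P=True, Q=True, R=True, S=True, T=False, U=True, V=False, W=False

Check each clause:
  1. (~V \/ ~P) — ~V is true.
  2. (V \/ ~W) — ~W is true.
  3. (~W \/ S) — ~W is true.
  4. (R \/ ~P) — R is true.
  5. (P \/ ~T) — P is true.
  6. (P \/ Q) — P is true.
  7. (V \/ U) — U is true.
  8. (~T \/ ~Q) — ~T is true.
  9. (~S \/ R) — R is true.
  10. (~U \/ ~T) — ~T is true.
  11. (V \/ S) — S is true.
  12. (~W \/ R) — ~W is true.
  13. (Q \/ S) — Q is true.
  14. (~S \/ ~V) — ~V is true.
  15. (R \/ P) — P is true.
  16. (R \/ ~V) — ~V is true.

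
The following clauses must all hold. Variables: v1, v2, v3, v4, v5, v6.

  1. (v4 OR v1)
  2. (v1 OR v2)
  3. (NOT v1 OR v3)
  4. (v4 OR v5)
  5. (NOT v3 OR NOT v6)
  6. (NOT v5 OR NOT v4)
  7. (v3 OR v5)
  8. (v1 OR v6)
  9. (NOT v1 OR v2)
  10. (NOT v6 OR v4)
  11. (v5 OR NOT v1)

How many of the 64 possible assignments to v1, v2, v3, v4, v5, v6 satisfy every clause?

1

Satisfying assignments:
  v1=1 v2=1 v3=1 v4=0 v5=1 v6=0
That's 1 in total.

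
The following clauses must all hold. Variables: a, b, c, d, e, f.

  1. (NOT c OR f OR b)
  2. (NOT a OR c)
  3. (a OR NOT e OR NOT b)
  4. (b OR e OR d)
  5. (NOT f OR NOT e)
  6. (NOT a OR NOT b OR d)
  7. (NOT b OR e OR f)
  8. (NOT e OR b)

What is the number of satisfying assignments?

10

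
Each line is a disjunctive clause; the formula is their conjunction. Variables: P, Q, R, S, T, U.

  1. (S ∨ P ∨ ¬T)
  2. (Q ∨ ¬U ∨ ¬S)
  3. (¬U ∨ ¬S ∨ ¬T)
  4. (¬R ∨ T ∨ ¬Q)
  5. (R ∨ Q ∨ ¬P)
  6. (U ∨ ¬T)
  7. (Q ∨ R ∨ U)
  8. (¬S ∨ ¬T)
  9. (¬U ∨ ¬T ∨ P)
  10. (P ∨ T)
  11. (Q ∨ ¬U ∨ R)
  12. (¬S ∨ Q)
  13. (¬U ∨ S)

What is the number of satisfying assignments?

4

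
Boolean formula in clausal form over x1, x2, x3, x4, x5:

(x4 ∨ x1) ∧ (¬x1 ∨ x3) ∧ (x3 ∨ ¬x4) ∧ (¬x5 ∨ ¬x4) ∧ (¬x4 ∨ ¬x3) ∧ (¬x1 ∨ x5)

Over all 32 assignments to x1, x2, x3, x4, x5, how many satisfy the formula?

Satisfying assignments:
  x1=T x2=F x3=T x4=F x5=T
  x1=T x2=T x3=T x4=F x5=T
That's 2 in total.

2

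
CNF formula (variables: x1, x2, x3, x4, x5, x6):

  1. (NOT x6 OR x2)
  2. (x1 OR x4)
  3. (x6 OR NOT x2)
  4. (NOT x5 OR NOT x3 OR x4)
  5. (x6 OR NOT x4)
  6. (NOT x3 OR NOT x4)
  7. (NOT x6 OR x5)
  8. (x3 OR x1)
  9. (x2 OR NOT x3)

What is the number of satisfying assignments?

4

The models are:
  x1=T x2=F x3=F x4=F x5=F x6=F
  x1=T x2=F x3=F x4=F x5=T x6=F
  x1=T x2=T x3=F x4=F x5=T x6=T
  x1=T x2=T x3=F x4=T x5=T x6=T
Count: 4.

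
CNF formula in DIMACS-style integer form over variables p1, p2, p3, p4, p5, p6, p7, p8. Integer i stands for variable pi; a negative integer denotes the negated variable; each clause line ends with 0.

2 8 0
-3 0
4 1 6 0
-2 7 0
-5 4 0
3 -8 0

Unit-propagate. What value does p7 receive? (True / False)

(~p3) stands alone — p3 = False.
In (p3 | ~p8), p3 is now false; ~p8 must hold, so p8 = False.
In (p8 | p2), p8 is now false; p2 must hold, so p2 = True.
(p7 | ~p2) with p2 = True leaves only p7, so p7 = True.

True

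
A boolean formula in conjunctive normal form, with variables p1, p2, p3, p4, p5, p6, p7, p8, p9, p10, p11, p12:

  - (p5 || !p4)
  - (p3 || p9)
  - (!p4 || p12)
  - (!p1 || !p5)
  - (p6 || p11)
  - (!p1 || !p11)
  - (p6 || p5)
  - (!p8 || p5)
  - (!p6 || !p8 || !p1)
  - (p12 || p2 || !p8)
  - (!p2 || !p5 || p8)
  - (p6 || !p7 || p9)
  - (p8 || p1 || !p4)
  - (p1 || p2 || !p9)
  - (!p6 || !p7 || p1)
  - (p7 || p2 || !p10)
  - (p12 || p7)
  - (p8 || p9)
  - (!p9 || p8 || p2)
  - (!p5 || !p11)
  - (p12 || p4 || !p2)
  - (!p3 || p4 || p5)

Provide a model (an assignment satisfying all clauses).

p1 = False  p2 = True  p3 = True  p4 = False  p5 = True  p6 = True  p7 = False  p8 = True  p9 = False  p10 = True  p11 = False  p12 = True

Pure literal: p12 appears only positively; assign p12 = True.
Set p1 = False and propagate.
Branch on p2: take p2 = True.
Try p3 = True.
The remaining clauses are satisfied by p4 = False, p5 = True, p6 = True, p7 = False, p8 = True, p9 = False, p10 = True, p11 = False.
Every clause has at least one true literal under this assignment.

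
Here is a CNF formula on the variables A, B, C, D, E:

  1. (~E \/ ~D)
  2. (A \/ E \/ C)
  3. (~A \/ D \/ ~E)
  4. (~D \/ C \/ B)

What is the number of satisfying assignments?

Case analysis on D and E:
  D=T, E=T: a clause becomes empty — 0.
  D=T, E=F: 5 of the 8 assignments to (A,B,C) work.
  D=F, E=T: remaining (A,B,C) ∈ {(F,F,F); (F,F,T); (F,T,F); (F,T,T)} — 4.
  D=F, E=F: B free; 3 ways for (A,C) × 2^1 = 6.
Total: 0 + 5 + 4 + 6 = 15.

15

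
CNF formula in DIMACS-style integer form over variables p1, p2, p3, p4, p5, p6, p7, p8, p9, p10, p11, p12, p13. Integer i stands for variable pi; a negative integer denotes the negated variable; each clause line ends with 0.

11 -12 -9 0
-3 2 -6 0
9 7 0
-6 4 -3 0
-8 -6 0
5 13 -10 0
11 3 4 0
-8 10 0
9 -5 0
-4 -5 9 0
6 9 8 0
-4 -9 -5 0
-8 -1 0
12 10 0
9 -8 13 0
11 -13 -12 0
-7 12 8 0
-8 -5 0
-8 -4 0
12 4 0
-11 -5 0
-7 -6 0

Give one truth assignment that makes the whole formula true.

p1 occurs only negated in the remaining clauses — set p1 = False.
Branch on p2: take p2 = False.
Try p3 = True.
  then p6 is forced to False.
For the remaining variables, p4 = False, p5 = False, p7 = True, p8 = True, p9 = False, p10 = True, p11 = True, p12 = True, p13 = True works.

p1 = False, p2 = False, p3 = True, p4 = False, p5 = False, p6 = False, p7 = True, p8 = True, p9 = False, p10 = True, p11 = True, p12 = True, p13 = True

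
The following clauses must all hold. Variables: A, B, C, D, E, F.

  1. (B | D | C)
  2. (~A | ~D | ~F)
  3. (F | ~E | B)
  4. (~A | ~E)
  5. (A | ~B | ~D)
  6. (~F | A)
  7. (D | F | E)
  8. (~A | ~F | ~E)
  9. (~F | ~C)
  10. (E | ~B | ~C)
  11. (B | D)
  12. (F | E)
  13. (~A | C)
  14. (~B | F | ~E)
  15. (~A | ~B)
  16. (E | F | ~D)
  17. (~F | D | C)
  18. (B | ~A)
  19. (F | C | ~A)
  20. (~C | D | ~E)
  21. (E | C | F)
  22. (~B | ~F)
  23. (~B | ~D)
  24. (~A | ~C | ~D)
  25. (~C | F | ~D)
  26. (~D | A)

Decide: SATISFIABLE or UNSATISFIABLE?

UNSATISFIABLE

F = True:
  propagation gives A=True, D=False, E=False, C=False; an empty clause results — contradiction.
F = False:
  propagation gives E=True, B=True; an empty clause results — contradiction.
Every branch closes, so no satisfying assignment exists.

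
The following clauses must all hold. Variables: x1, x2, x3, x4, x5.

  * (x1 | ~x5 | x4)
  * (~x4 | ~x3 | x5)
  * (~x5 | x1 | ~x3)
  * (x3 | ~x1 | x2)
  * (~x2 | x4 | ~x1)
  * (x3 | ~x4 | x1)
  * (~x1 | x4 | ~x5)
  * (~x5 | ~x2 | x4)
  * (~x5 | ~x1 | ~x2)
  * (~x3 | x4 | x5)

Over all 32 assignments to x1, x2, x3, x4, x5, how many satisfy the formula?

4

The models are:
  x1=F x2=F x3=F x4=F x5=F
  x1=F x2=T x3=F x4=F x5=F
  x1=T x2=F x3=T x4=T x5=T
  x1=T x2=T x3=F x4=T x5=F
Count: 4.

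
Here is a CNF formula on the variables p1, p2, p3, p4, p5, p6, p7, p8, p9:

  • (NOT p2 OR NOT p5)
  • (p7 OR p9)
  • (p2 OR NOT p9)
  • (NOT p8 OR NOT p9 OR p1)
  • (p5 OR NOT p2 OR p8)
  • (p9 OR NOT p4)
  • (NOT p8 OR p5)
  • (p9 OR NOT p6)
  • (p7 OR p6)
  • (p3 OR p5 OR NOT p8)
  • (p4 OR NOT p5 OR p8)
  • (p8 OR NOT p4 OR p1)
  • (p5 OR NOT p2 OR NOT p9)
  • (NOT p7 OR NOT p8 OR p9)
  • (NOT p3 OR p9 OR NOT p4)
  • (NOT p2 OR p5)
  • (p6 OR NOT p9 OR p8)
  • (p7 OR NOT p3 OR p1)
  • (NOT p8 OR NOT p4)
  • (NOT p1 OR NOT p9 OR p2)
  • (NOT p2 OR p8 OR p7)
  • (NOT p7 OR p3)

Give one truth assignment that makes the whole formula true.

p1=False, p2=False, p3=True, p4=False, p5=False, p6=False, p7=True, p8=False, p9=False

Check each clause:
  1. (NOT p5 OR NOT p2) — NOT p5 is true.
  2. (p9 OR p7) — p7 is true.
  3. (NOT p9 OR p2) — NOT p9 is true.
  4. (NOT p8 OR p1 OR NOT p9) — NOT p8 is true.
  5. (p8 OR p5 OR NOT p2) — NOT p2 is true.
  6. (NOT p4 OR p9) — NOT p4 is true.
  7. (p5 OR NOT p8) — NOT p8 is true.
  8. (NOT p6 OR p9) — NOT p6 is true.
  9. (p7 OR p6) — p7 is true.
  10. (p3 OR NOT p8 OR p5) — NOT p8 is true.
  11. (p4 OR p8 OR NOT p5) — NOT p5 is true.
  12. (p8 OR p1 OR NOT p4) — NOT p4 is true.
  13. (p5 OR NOT p2 OR NOT p9) — NOT p2 is true.
  14. (NOT p7 OR p9 OR NOT p8) — NOT p8 is true.
  15. (NOT p4 OR p9 OR NOT p3) — NOT p4 is true.
  16. (NOT p2 OR p5) — NOT p2 is true.
  17. (NOT p9 OR p6 OR p8) — NOT p9 is true.
  18. (NOT p3 OR p1 OR p7) — p7 is true.
  19. (NOT p8 OR NOT p4) — NOT p8 is true.
  20. (NOT p1 OR p2 OR NOT p9) — NOT p1 is true.
  21. (p8 OR NOT p2 OR p7) — NOT p2 is true.
  22. (p3 OR NOT p7) — p3 is true.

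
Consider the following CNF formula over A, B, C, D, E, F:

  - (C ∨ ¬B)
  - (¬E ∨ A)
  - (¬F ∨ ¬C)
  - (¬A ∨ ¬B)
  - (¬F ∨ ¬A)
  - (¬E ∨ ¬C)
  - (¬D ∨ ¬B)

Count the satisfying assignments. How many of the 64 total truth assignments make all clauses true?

13

Split on A, then B.
  A=1, B=1: a clause becomes empty — 0.
  A=1, B=0: D free; 3 ways for (C,E,F) × 2^1 = 6.
  A=0, B=1: remaining (C,D,E,F) ∈ {(1,0,0,0)} — 1.
  A=0, B=0: D free; 3 ways for (C,E,F) × 2^1 = 6.
Total: 0 + 6 + 1 + 6 = 13.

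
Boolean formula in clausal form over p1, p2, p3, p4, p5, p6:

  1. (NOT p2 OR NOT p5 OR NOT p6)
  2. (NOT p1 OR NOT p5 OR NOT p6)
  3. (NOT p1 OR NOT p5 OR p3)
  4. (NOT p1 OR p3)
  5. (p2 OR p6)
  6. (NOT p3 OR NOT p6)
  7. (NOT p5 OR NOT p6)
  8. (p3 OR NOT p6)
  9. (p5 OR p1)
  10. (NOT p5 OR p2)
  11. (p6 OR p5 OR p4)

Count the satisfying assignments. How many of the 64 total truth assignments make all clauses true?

Case analysis on p5 and p6:
  p5=1, p6=1: a clause becomes empty — 0.
  p5=1, p6=0: p4 free; 3 ways for (p1,p2,p3) × 2^1 = 6.
  p5=0, p6=1: a clause becomes empty — 0.
  p5=0, p6=0: remaining (p1,p2,p3,p4) ∈ {(1,1,1,1)} — 1.
Total: 0 + 6 + 0 + 1 = 7.

7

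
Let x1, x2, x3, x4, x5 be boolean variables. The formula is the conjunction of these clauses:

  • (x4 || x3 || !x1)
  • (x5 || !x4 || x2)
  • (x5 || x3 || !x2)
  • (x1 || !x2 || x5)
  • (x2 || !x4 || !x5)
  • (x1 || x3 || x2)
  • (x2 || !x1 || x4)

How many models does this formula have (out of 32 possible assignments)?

11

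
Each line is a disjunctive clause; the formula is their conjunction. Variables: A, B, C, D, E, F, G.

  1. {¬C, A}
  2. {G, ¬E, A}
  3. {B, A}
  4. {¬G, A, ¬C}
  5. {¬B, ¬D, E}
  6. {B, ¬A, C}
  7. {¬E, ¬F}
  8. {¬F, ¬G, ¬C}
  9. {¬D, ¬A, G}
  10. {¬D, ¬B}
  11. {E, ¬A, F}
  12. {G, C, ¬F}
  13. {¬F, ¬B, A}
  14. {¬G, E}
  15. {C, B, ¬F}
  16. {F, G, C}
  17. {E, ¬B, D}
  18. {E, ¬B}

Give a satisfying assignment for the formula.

Set A = True and propagate.
For the remaining variables, B = True, C = False, D = False, E = True, F = False, G = True works.

A = T, B = T, C = F, D = F, E = T, F = F, G = T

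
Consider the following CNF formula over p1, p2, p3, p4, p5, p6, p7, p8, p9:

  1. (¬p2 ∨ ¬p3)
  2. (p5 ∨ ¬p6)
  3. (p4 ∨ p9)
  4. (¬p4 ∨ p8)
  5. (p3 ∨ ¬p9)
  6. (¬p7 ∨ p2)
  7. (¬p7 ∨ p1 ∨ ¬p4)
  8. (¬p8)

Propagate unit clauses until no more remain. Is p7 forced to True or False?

False

(¬p8) is a unit clause: p8 = False.
(p8 ∨ ¬p4) with p8 = False leaves only ¬p4, so p4 = False.
In (p4 ∨ p9), p4 is now false; p9 must hold, so p9 = True.
From (¬p9 ∨ p3) and p9 = True: p3 = True.
(¬p2 ∨ ¬p3): since p3 = True, the clause reduces to (¬p2). p2 = False.
From (¬p7 ∨ p2) and p2 = False: p7 = False.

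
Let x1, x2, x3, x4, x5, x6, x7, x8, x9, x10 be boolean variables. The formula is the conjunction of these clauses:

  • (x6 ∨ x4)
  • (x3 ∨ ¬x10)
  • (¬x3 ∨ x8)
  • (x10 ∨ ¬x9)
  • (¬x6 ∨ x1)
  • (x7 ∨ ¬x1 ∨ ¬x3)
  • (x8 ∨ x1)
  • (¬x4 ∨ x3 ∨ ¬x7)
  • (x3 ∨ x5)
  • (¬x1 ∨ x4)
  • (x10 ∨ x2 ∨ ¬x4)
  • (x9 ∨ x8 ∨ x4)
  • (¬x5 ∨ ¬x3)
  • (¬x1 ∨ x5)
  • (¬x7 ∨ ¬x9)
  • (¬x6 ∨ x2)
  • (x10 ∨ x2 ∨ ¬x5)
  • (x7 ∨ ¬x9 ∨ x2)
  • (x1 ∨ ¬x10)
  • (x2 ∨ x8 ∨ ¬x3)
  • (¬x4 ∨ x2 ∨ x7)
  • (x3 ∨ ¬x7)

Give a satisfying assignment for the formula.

x1 = T, x2 = T, x3 = F, x4 = T, x5 = T, x6 = F, x7 = F, x8 = T, x9 = F, x10 = F

Check each clause:
  1. (x4 ∨ x6) — x4 is true.
  2. (x3 ∨ ¬x10) — ¬x10 is true.
  3. (¬x3 ∨ x8) — x8 is true.
  4. (¬x9 ∨ x10) — ¬x9 is true.
  5. (x1 ∨ ¬x6) — x1 is true.
  6. (x7 ∨ ¬x1 ∨ ¬x3) — ¬x3 is true.
  7. (x1 ∨ x8) — x8 is true.
  8. (¬x4 ∨ ¬x7 ∨ x3) — ¬x7 is true.
  9. (x3 ∨ x5) — x5 is true.
  10. (¬x1 ∨ x4) — x4 is true.
  11. (¬x4 ∨ x2 ∨ x10) — x2 is true.
  12. (x8 ∨ x4 ∨ x9) — x8 is true.
  13. (¬x3 ∨ ¬x5) — ¬x3 is true.
  14. (¬x1 ∨ x5) — x5 is true.
  15. (¬x7 ∨ ¬x9) — ¬x7 is true.
  16. (x2 ∨ ¬x6) — ¬x6 is true.
  17. (x10 ∨ ¬x5 ∨ x2) — x2 is true.
  18. (¬x9 ∨ x7 ∨ x2) — x2 is true.
  19. (x1 ∨ ¬x10) — x1 is true.
  20. (x2 ∨ x8 ∨ ¬x3) — x8 is true.
  21. (x7 ∨ ¬x4 ∨ x2) — x2 is true.
  22. (¬x7 ∨ x3) — ¬x7 is true.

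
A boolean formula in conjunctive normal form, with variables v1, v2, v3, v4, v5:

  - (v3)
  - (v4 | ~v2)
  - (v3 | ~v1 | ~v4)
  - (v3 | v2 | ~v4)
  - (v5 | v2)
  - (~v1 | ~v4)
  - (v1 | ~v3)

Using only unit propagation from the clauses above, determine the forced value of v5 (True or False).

True

(v3) is a unit clause: v3 = True.
From (~v3 | v1) and v3 = True: v1 = True.
In (~v4 | ~v1), ~v1 is now false; ~v4 must hold, so v4 = False.
(v4 | ~v2): since v4 = False, the clause reduces to (~v2). v2 = False.
From (v5 | v2) and v2 = False: v5 = True.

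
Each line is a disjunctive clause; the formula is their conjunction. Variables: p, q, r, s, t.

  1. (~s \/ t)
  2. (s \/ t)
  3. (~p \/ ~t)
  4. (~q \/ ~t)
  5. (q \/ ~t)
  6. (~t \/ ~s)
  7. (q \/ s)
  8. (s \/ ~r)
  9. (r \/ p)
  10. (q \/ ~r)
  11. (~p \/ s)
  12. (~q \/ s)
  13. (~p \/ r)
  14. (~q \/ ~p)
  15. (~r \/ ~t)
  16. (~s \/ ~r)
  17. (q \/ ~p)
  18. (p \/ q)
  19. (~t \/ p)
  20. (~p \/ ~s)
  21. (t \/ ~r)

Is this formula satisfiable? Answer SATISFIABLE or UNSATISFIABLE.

p = True:
  propagation gives t=False, s=False; an empty clause results — contradiction.
p = False:
  propagation gives r=True, s=True; an empty clause results — contradiction.
Every branch closes, so no satisfying assignment exists.

UNSATISFIABLE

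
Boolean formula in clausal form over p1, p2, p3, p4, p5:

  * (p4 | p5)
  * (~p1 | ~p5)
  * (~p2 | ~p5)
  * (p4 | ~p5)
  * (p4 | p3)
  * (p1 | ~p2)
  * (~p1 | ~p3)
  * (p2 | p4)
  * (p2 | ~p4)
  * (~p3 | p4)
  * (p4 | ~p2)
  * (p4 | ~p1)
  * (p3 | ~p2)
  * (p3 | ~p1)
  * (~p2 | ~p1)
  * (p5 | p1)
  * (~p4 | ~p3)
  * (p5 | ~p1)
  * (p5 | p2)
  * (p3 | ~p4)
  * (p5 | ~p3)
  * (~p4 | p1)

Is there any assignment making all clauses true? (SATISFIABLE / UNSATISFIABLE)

UNSATISFIABLE

p4 = True:
  propagation gives p2=True, p5=False, p1=True; an empty clause results — contradiction.
p4 = False:
  propagation gives p5=True; an empty clause results — contradiction.
Every branch closes, so no satisfying assignment exists.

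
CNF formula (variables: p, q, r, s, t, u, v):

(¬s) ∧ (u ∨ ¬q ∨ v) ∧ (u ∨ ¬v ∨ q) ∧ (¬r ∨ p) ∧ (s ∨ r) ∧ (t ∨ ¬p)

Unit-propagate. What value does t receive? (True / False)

True

Unit clause (¬s) sets s = False.
In (r ∨ s), s is now false; r must hold, so r = True.
(¬r ∨ p) with r = True leaves only p, so p = True.
(t ∨ ¬p) with p = True leaves only t, so t = True.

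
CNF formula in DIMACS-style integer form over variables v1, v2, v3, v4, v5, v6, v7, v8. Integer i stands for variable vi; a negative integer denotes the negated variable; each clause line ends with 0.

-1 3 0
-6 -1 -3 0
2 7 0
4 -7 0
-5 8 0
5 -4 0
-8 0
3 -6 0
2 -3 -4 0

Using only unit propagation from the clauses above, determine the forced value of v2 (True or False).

Unit clause (NOT v8) sets v8 = False.
(v8 OR NOT v5) with v8 = False leaves only NOT v5, so v5 = False.
From (v5 OR NOT v4) and v5 = False: v4 = False.
(NOT v7 OR v4) with v4 = False leaves only NOT v7, so v7 = False.
(v2 OR v7): since v7 = False, the clause reduces to (v2). v2 = True.

True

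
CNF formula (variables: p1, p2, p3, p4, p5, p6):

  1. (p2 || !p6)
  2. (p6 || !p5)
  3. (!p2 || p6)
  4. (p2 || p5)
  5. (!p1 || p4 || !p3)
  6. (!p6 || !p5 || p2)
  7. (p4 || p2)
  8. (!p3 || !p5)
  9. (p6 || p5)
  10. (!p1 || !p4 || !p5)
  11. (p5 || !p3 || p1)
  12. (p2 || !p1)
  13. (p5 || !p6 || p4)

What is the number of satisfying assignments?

6

The models are:
  p1=F p2=T p3=F p4=F p5=T p6=T
  p1=F p2=T p3=F p4=T p5=F p6=T
  p1=F p2=T p3=F p4=T p5=T p6=T
  p1=T p2=T p3=F p4=F p5=T p6=T
  p1=T p2=T p3=F p4=T p5=F p6=T
  p1=T p2=T p3=T p4=T p5=F p6=T
Count: 6.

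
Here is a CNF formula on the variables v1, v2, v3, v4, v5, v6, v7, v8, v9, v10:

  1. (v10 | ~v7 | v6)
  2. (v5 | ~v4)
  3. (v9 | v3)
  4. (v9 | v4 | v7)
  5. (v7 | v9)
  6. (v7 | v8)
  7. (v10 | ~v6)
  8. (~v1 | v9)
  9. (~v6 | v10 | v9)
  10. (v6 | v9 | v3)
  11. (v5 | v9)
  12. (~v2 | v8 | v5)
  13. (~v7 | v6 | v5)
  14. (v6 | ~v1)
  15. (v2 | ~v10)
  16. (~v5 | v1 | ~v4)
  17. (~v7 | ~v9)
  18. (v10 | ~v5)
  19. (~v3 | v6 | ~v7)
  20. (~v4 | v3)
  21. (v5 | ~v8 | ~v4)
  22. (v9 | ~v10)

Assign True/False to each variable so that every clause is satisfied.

v1=False, v2=True, v3=False, v4=False, v5=False, v6=False, v7=False, v8=True, v9=True, v10=False

Try v1 = False.
For the remaining variables, v2 = True, v3 = False, v4 = False, v5 = False, v6 = False, v7 = False, v8 = True, v9 = True, v10 = False works.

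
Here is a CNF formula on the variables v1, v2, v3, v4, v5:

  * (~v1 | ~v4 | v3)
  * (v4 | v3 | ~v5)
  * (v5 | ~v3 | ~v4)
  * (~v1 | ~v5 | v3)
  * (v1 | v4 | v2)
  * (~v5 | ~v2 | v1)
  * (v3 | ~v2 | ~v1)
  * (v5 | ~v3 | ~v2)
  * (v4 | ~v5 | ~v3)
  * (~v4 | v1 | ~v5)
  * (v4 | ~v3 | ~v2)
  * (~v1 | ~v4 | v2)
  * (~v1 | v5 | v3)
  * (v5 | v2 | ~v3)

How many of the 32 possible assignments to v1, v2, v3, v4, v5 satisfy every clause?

Satisfying assignments:
  v1=0 v2=0 v3=0 v4=1 v5=0
  v1=0 v2=1 v3=0 v4=0 v5=0
  v1=0 v2=1 v3=0 v4=1 v5=0
  v1=1 v2=1 v3=1 v4=1 v5=1
That's 4 in total.

4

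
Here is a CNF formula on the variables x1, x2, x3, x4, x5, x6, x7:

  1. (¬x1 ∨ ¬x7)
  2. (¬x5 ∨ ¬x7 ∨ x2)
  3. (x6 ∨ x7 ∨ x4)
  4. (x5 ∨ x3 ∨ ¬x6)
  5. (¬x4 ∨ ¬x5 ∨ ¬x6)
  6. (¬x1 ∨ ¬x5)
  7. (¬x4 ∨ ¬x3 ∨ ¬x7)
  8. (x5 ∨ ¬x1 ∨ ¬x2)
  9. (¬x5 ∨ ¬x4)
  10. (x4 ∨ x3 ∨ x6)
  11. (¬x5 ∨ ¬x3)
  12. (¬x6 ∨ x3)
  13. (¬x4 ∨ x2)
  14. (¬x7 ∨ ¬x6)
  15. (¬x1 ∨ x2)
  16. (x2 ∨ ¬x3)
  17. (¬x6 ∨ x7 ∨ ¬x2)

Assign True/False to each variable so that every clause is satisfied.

x1=False, x2=True, x3=True, x4=True, x5=False, x6=False, x7=False

x1 occurs only negated in the remaining clauses — set x1 = False.
Branch on x2: take x2 = True.
Set x3 = True and propagate.
  then x5 is forced to False.
Try x4 = True.
  then x7 is forced to False.
  then x6 is forced to False.
Every clause has at least one true literal under this assignment.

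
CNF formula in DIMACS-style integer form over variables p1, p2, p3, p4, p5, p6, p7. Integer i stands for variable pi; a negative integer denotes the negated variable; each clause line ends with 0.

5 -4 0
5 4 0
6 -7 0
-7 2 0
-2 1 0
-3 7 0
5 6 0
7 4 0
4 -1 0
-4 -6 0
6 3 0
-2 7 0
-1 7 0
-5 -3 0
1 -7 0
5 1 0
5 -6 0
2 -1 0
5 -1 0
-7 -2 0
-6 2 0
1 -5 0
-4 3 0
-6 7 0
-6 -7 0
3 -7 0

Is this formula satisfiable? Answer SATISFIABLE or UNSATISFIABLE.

p7 = True:
  propagation gives p6=True; an empty clause results — contradiction.
p7 = False:
  propagation gives p3=False, p4=True; an empty clause results — contradiction.
Every branch closes, so no satisfying assignment exists.

UNSATISFIABLE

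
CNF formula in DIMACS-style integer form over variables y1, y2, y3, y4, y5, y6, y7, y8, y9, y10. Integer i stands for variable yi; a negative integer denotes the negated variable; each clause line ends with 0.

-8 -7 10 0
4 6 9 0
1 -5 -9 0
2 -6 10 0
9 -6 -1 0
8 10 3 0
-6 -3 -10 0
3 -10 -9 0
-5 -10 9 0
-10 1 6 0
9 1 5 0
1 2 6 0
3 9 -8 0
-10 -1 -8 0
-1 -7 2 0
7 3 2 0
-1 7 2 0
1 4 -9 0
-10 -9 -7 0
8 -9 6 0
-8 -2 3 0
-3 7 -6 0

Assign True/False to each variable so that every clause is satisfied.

y1=False, y2=True, y3=True, y4=True, y5=True, y6=True, y7=True, y8=False, y9=False, y10=False

Check each clause:
  1. {¬y8, ¬y7, y10} — ¬y8 is true.
  2. {y9, y6, y4} — y4 is true.
  3. {¬y5, ¬y9, y1} — ¬y9 is true.
  4. {¬y6, y2, y10} — y2 is true.
  5. {¬y1, y9, ¬y6} — ¬y1 is true.
  6. {y8, y3, y10} — y3 is true.
  7. {¬y10, ¬y6, ¬y3} — ¬y10 is true.
  8. {¬y9, y3, ¬y10} — y3 is true.
  9. {¬y5, y9, ¬y10} — ¬y10 is true.
  10. {y6, y1, ¬y10} — ¬y10 is true.
  11. {y9, y5, y1} — y5 is true.
  12. {y6, y2, y1} — y2 is true.
  13. {¬y8, y3, y9} — ¬y8 is true.
  14. {¬y1, ¬y10, ¬y8} — ¬y8 is true.
  15. {y2, ¬y7, ¬y1} — y2 is true.
  16. {y3, y2, y7} — y2 is true.
  17. {¬y1, y7, y2} — y2 is true.
  18. {y4, y1, ¬y9} — y4 is true.
  19. {¬y7, ¬y10, ¬y9} — ¬y10 is true.
  20. {¬y9, y6, y8} — y6 is true.
  21. {y3, ¬y8, ¬y2} — ¬y8 is true.
  22. {¬y3, ¬y6, y7} — y7 is true.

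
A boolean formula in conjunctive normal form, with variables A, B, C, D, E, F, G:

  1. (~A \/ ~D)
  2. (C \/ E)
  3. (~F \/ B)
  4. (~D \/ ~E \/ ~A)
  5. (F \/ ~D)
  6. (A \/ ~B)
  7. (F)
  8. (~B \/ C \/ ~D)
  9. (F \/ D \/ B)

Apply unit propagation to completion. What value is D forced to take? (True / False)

False

(F) is a unit clause: F = True.
(~F \/ B): since F = True, the clause reduces to (B). B = True.
In (~B \/ A), ~B is now false; A must hold, so A = True.
(~D \/ ~A) with A = True leaves only ~D, so D = False.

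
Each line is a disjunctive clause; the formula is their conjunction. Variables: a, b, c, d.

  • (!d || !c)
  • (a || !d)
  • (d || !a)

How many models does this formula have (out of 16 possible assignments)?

Satisfying assignments:
  a=0 b=0 c=0 d=0
  a=0 b=0 c=1 d=0
  a=0 b=1 c=0 d=0
  a=0 b=1 c=1 d=0
  a=1 b=0 c=0 d=1
  a=1 b=1 c=0 d=1
That's 6 in total.

6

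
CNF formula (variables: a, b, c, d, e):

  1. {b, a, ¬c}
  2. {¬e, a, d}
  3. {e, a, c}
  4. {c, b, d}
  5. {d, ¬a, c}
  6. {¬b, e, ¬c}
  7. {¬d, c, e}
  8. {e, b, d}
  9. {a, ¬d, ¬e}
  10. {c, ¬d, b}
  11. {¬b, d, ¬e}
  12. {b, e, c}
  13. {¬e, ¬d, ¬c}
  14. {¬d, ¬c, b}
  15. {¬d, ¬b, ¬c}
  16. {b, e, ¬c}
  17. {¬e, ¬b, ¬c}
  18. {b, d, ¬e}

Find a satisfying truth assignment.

a=True, b=True, c=False, d=True, e=True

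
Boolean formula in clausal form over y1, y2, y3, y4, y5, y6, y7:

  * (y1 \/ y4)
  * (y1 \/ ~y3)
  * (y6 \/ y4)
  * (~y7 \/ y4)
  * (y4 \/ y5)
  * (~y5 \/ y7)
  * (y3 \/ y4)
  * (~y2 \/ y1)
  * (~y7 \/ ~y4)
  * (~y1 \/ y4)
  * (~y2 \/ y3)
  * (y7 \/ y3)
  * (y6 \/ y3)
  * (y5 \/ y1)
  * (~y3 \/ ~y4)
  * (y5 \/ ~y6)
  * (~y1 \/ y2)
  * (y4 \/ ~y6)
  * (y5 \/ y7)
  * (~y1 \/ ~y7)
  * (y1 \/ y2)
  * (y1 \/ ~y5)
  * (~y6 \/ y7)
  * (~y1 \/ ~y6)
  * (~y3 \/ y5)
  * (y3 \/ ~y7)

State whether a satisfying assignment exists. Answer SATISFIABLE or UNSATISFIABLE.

UNSATISFIABLE

y1 = True:
  propagation gives y4=True, y7=False, y5=False; an empty clause results — contradiction.
y1 = False:
  propagation gives y4=True, y3=False, y2=False; an empty clause results — contradiction.
Every branch closes, so no satisfying assignment exists.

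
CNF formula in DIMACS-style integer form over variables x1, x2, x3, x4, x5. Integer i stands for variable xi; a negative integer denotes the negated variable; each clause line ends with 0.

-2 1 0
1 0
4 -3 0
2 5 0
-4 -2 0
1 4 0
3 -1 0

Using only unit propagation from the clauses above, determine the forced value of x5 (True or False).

True

(x1) is a unit clause: x1 = True.
From (!x1 || x3) and x1 = True: x3 = True.
(!x3 || x4): since x3 = True, the clause reduces to (x4). x4 = True.
From (!x2 || !x4) and x4 = True: x2 = False.
(x2 || x5) with x2 = False leaves only x5, so x5 = True.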